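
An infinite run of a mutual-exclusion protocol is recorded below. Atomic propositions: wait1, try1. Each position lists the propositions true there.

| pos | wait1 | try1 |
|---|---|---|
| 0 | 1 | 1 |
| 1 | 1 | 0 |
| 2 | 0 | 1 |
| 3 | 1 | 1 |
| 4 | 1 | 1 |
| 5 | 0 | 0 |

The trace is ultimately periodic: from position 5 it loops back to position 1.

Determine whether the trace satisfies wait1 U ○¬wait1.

Satisfied

Walking from position 0: ○¬wait1 first holds at position 1, and wait1 holds at every earlier position along the way, so wait1 U ○¬wait1 holds.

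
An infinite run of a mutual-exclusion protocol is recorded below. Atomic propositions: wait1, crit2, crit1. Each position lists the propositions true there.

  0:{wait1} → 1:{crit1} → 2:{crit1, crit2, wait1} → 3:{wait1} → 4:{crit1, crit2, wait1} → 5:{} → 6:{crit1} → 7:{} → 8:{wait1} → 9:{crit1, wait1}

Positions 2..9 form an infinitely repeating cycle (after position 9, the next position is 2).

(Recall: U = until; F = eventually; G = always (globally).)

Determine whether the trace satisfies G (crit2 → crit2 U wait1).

crit2 → crit2 U wait1 holds at every position 0..9, and those are all positions ever visited, so G (crit2 → crit2 U wait1) holds.
Positions where crit2 holds: 2, 4.
Check crit2 U wait1 at each: 2→ok, 4→ok.

Holds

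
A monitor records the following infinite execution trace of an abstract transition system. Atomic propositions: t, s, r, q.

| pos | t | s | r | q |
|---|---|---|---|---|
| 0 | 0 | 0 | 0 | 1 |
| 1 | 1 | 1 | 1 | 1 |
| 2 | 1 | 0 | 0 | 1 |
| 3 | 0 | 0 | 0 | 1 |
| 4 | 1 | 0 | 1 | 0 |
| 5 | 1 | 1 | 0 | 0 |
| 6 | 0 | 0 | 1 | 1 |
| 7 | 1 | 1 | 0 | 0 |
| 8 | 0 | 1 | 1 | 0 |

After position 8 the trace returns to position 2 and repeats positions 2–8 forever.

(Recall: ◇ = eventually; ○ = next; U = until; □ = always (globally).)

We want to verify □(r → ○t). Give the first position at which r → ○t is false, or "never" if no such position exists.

never

r → ○t holds at every position 0..8, and those are all the positions the trace ever visits, so the invariant □(r → ○t) is never violated.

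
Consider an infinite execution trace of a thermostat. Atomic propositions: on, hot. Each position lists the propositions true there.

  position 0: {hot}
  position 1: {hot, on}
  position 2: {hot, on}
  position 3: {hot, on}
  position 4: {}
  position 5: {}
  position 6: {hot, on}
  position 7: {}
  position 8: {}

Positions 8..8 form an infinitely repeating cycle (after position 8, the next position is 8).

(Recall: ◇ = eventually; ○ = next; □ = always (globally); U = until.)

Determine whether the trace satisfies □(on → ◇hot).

Holds

on → ◇hot holds at every position 0..8, and those are all positions ever visited, so □(on → ◇hot) holds.
Positions where on holds: 1, 2, 3, 6.
Check ◇hot at each: 1→ok, 2→ok, 3→ok, 6→ok.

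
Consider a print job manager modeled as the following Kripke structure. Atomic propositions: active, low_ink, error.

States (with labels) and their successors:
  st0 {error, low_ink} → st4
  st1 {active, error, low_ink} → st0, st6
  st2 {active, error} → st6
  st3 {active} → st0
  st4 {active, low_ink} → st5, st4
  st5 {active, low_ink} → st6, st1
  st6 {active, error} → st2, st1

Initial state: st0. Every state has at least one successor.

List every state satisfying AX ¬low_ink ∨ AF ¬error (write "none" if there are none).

States satisfying ¬low_ink: {st2, st3, st6}.
States satisfying AX ¬low_ink: {st2}.
States satisfying ¬error: {st3, st4, st5}.
States satisfying AF ¬error: {st0, st3, st4, st5}.
States satisfying AX ¬low_ink ∨ AF ¬error: {st0, st2, st3, st4, st5}.

{st0, st2, st3, st4, st5}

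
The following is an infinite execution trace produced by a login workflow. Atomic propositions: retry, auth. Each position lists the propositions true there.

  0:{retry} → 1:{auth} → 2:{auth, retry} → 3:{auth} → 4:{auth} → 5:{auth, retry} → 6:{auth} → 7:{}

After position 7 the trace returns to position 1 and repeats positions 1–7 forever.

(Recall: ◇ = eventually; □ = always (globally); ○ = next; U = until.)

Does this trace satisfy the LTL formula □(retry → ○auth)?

retry → ○auth holds at every position 0..7, and those are all positions ever visited, so □(retry → ○auth) holds.
Positions where retry holds: 0, 2, 5.
Check ○auth at each: 0→ok, 2→ok, 5→ok.

Satisfied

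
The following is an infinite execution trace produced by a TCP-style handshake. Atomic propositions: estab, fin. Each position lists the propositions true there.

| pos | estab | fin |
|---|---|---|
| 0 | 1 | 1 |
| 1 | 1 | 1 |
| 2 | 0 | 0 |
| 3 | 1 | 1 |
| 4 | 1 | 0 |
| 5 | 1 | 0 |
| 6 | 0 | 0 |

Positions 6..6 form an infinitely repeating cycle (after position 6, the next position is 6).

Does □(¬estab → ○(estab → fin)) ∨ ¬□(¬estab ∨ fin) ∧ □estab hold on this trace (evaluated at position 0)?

¬estab → ○(estab → fin) holds at every position 0..6, and those are all positions ever visited, so □(¬estab → ○(estab → fin)) holds.
Positions where ¬estab holds: 2, 6.
Check ○(estab → fin) at each: 2→ok, 6→ok.
At position 0: □(¬estab → ○(estab → fin)) is true; ¬□(¬estab ∨ fin) ∧ □estab is false; so □(¬estab → ○(estab → fin)) ∨ ¬□(¬estab ∨ fin) ∧ □estab is true.

Satisfied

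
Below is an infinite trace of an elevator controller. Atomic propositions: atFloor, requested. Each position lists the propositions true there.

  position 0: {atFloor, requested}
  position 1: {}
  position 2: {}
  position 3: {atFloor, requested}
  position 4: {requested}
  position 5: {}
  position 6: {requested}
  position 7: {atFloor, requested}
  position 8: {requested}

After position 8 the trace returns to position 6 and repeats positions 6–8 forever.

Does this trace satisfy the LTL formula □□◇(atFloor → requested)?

Yes

□◇(atFloor → requested) holds at every position 0..8, and those are all positions ever visited, so □□◇(atFloor → requested) holds.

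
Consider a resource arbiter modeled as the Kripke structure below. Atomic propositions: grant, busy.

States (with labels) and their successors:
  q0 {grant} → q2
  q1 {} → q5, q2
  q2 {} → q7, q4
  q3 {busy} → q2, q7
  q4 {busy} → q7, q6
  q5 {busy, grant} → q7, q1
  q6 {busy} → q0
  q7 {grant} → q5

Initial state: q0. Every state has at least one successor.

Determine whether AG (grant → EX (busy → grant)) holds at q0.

Satisfied

States satisfying grant → EX (busy → grant): {q0, q1, q2, q3, q4, q5, q6, q7}.
States satisfying AG (grant → EX (busy → grant)): {q0, q1, q2, q3, q4, q5, q6, q7}.
Every state reachable from q0 satisfies grant → EX (busy → grant).
q0 ∈ Sat(AG (grant → EX (busy → grant))).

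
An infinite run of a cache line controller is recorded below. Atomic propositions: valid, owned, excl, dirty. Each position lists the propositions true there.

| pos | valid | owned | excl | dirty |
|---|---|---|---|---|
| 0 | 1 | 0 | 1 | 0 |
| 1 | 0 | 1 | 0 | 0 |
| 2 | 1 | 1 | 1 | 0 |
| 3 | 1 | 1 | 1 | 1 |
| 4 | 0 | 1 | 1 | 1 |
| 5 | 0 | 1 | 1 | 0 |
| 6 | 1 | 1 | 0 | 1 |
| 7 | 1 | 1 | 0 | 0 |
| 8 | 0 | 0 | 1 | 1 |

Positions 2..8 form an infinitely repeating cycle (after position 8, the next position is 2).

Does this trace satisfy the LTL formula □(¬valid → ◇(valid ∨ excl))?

Satisfied

¬valid → ◇(valid ∨ excl) holds at every position 0..8, and those are all positions ever visited, so □(¬valid → ◇(valid ∨ excl)) holds.
Positions where ¬valid holds: 1, 4, 5, 8.
Check ◇(valid ∨ excl) at each: 1→ok, 4→ok, 5→ok, 8→ok.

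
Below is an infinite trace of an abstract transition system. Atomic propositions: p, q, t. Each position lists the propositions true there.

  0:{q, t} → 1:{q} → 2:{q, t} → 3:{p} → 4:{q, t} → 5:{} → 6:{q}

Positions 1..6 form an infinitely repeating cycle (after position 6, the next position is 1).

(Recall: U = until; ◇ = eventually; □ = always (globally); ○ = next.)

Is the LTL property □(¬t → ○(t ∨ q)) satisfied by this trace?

¬t → ○(t ∨ q) holds at every position 0..6, and those are all positions ever visited, so □(¬t → ○(t ∨ q)) holds.
Positions where ¬t holds: 1, 3, 5, 6.
Check ○(t ∨ q) at each: 1→ok, 3→ok, 5→ok, 6→ok.

Satisfied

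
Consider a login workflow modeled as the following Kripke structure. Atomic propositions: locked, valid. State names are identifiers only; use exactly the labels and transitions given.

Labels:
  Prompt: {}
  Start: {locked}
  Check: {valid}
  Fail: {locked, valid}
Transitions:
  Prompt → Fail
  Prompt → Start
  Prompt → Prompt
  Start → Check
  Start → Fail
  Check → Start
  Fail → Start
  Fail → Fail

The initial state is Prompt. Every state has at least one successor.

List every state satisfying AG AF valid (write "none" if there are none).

States satisfying AF valid: {Start, Check, Fail}.
States satisfying AG AF valid: {Start, Check, Fail}.

{Start, Check, Fail}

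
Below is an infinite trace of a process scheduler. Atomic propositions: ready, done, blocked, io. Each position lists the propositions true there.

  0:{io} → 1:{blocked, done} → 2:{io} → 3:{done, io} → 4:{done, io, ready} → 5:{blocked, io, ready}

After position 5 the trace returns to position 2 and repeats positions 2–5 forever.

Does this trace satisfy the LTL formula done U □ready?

Walking from position 0: at position 0, □ready has not yet held and done fails, so done U □ready is false.

No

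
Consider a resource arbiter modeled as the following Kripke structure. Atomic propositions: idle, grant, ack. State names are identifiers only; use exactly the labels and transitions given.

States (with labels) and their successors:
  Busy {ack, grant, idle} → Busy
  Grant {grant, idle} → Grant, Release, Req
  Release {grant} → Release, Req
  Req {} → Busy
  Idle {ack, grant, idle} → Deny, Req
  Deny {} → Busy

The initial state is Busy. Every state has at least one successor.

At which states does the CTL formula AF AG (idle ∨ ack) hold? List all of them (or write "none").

States satisfying AG (idle ∨ ack): {Busy}.
States satisfying AF AG (idle ∨ ack): {Busy, Req, Idle, Deny}.

{Busy, Req, Idle, Deny}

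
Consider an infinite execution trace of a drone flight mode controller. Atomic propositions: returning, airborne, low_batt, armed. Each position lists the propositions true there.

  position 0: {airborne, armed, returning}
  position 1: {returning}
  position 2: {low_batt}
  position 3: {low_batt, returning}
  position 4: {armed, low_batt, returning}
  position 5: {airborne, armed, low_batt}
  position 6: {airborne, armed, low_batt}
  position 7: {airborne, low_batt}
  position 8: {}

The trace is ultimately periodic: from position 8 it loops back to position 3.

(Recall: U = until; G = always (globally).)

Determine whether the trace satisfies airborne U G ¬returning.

Walking from position 0: at position 1, G ¬returning has not yet held and airborne fails, so airborne U G ¬returning is false.

No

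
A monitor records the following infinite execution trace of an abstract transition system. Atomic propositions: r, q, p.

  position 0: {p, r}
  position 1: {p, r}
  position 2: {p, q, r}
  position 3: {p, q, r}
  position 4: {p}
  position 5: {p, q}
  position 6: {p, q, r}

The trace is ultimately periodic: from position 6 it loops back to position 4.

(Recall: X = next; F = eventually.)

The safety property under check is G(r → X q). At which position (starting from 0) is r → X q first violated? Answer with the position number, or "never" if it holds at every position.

At position 0 the labels are {p, r} and the next position 1 has {p, r}, so r → X q is false there. This is the first violation.

0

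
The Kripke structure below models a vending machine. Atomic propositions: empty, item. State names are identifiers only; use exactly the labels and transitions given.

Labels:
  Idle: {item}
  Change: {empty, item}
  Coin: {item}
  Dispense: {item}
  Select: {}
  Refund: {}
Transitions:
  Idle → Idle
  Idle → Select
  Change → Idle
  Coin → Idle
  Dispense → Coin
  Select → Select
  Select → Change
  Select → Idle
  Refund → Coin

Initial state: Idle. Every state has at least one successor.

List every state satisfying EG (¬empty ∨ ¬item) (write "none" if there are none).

{Idle, Coin, Dispense, Select, Refund}

States satisfying ¬empty ∨ ¬item: {Idle, Coin, Dispense, Select, Refund}.
States satisfying EG (¬empty ∨ ¬item): {Idle, Coin, Dispense, Select, Refund}.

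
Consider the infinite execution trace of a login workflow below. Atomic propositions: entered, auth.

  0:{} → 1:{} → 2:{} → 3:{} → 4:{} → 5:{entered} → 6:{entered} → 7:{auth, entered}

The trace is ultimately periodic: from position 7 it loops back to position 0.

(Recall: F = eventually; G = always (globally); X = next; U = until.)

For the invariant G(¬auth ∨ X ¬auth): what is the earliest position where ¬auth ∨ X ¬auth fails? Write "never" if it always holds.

¬auth ∨ X ¬auth holds at every position 0..7, and those are all the positions the trace ever visits, so the invariant G(¬auth ∨ X ¬auth) is never violated.

never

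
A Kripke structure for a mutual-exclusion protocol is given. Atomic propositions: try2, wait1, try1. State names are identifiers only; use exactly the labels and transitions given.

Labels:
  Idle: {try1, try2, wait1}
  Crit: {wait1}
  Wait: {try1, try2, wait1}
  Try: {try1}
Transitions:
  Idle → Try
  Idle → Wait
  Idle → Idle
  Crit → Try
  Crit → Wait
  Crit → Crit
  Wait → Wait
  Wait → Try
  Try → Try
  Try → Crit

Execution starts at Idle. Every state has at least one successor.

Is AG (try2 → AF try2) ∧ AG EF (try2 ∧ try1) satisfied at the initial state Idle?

Yes

States satisfying try2 → AF try2: {Idle, Crit, Wait, Try}.
States satisfying AG (try2 → AF try2): {Idle, Crit, Wait, Try}.
States satisfying EF (try2 ∧ try1): {Idle, Crit, Wait, Try}.
States satisfying AG EF (try2 ∧ try1): {Idle, Crit, Wait, Try}.
States satisfying AG (try2 → AF try2) ∧ AG EF (try2 ∧ try1): {Idle, Crit, Wait, Try}.
Idle ∈ Sat(AG (try2 → AF try2) ∧ AG EF (try2 ∧ try1)).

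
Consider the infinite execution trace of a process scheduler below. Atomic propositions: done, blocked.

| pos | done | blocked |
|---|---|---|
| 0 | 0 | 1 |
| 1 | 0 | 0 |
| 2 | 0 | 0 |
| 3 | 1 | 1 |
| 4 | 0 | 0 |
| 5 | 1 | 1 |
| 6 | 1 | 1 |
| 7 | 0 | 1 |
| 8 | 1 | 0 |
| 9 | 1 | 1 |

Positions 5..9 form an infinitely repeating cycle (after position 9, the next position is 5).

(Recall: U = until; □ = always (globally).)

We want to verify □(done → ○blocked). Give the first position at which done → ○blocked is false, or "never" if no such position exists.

Check done → ○blocked at each position in order: 0 ✓, 1 ✓, 2 ✓.
At position 3 the labels are {blocked, done} and the next position 4 has {}, so done → ○blocked is false there. This is the first violation.

3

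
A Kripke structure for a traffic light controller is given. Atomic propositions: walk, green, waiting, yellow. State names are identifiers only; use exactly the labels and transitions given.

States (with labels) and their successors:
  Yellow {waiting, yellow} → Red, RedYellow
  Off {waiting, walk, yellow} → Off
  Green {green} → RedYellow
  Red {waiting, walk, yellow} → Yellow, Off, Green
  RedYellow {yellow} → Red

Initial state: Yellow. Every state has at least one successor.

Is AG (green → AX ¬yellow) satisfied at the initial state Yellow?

No

States satisfying green → AX ¬yellow: {Yellow, Off, Red, RedYellow}.
States satisfying AG (green → AX ¬yellow): {Off}.
Green is reachable from Yellow and violates green → AX ¬yellow, so AG fails at Yellow.
Yellow ∉ Sat(AG (green → AX ¬yellow)).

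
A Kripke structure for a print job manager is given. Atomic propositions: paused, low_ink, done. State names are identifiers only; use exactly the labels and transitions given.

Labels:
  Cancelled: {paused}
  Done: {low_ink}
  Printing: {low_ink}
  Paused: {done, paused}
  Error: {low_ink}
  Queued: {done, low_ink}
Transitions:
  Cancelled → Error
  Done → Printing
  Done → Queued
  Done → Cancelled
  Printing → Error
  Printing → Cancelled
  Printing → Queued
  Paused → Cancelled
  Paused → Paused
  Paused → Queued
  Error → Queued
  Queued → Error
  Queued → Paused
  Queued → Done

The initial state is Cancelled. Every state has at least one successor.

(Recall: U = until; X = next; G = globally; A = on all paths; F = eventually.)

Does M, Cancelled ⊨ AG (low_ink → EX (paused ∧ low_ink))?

States satisfying low_ink → EX (paused ∧ low_ink): {Cancelled, Paused}.
States satisfying AG (low_ink → EX (paused ∧ low_ink)): ∅.
Done is reachable from Cancelled and violates low_ink → EX (paused ∧ low_ink), so AG fails at Cancelled.
Cancelled ∉ Sat(AG (low_ink → EX (paused ∧ low_ink))).

Does not hold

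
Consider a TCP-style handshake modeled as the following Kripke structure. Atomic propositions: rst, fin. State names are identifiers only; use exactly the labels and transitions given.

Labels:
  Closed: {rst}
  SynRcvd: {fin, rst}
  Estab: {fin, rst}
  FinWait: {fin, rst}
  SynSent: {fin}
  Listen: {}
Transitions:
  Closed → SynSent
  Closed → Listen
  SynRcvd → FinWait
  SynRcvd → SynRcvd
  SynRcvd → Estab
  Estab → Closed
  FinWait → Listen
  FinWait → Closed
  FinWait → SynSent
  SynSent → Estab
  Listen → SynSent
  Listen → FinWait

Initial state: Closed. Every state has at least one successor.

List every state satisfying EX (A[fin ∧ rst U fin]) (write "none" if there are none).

States satisfying A[fin ∧ rst U fin]: {SynRcvd, Estab, FinWait, SynSent}.
States satisfying EX (A[fin ∧ rst U fin]): {Closed, SynRcvd, FinWait, SynSent, Listen}.

{Closed, SynRcvd, FinWait, SynSent, Listen}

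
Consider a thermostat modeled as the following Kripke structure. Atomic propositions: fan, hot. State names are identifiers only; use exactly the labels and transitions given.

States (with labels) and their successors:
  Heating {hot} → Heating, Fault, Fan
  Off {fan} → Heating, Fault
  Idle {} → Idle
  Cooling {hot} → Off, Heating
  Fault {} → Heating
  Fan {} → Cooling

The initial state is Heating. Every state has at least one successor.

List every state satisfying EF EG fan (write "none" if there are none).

States satisfying EG fan: ∅.
States satisfying EF EG fan: ∅.

none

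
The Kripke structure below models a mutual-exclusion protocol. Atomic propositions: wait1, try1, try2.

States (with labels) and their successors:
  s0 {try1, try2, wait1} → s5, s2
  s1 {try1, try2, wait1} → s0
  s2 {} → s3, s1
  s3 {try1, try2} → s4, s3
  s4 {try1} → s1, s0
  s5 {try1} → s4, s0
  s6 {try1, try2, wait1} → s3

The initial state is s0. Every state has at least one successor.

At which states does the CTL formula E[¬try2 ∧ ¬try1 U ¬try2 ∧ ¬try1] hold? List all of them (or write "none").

States satisfying ¬try2 ∧ ¬try1: {s2}.
States satisfying E[¬try2 ∧ ¬try1 U ¬try2 ∧ ¬try1]: {s2}.

{s2}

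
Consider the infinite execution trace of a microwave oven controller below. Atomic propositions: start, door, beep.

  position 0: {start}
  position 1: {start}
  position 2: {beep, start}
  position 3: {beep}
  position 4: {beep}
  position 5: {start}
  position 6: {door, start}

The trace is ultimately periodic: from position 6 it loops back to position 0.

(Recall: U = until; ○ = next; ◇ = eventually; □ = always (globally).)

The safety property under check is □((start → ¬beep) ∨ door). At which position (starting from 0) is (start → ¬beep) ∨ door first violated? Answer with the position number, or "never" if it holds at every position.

2

Check (start → ¬beep) ∨ door at each position in order: 0 ✓, 1 ✓.
At position 2 the labels are {beep, start}, so (start → ¬beep) ∨ door is false there. This is the first violation.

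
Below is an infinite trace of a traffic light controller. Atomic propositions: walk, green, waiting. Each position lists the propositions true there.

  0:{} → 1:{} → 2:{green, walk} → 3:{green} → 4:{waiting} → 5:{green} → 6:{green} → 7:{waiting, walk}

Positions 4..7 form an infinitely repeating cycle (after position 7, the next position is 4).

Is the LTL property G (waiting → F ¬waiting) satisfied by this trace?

Holds

waiting → F ¬waiting holds at every position 0..7, and those are all positions ever visited, so G (waiting → F ¬waiting) holds.
Positions where waiting holds: 4, 7.
Check F ¬waiting at each: 4→ok, 7→ok.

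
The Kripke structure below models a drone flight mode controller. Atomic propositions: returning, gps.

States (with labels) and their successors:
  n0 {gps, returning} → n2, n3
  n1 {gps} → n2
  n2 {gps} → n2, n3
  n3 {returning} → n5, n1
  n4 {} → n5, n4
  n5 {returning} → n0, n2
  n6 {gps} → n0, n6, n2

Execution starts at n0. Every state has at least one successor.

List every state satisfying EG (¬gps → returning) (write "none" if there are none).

States satisfying ¬gps → returning: {n0, n1, n2, n3, n5, n6}.
States satisfying EG (¬gps → returning): {n0, n1, n2, n3, n5, n6}.

{n0, n1, n2, n3, n5, n6}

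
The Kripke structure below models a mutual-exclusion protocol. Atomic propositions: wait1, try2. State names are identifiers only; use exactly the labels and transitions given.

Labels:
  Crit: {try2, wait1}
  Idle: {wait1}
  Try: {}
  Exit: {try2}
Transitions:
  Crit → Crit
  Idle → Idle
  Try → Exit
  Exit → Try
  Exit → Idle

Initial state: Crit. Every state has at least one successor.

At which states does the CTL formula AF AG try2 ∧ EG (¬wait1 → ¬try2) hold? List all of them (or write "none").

States satisfying AG try2: {Crit}.
States satisfying AF AG try2: {Crit}.
States satisfying ¬wait1 → ¬try2: {Crit, Idle, Try}.
States satisfying EG (¬wait1 → ¬try2): {Crit, Idle}.
States satisfying AF AG try2 ∧ EG (¬wait1 → ¬try2): {Crit}.

{Crit}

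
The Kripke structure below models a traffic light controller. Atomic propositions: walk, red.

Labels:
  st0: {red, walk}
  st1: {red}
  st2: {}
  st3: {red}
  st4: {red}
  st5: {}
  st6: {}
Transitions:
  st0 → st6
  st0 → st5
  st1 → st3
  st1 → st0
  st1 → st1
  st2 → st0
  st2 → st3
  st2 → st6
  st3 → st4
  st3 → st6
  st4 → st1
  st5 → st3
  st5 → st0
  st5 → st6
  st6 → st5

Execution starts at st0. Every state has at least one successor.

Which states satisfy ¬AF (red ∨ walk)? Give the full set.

{st2, st5, st6}

States satisfying red ∨ walk: {st0, st1, st3, st4}.
States satisfying AF (red ∨ walk): {st0, st1, st3, st4}.
States satisfying ¬AF (red ∨ walk): {st2, st5, st6}.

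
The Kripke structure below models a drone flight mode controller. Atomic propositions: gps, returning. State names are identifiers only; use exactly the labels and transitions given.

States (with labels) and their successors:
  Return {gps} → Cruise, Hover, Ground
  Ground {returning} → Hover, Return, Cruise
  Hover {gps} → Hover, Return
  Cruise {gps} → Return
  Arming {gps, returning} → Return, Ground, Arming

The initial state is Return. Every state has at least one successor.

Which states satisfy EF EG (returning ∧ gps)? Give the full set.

{Arming}

States satisfying EG (returning ∧ gps): {Arming}.
States satisfying EF EG (returning ∧ gps): {Arming}.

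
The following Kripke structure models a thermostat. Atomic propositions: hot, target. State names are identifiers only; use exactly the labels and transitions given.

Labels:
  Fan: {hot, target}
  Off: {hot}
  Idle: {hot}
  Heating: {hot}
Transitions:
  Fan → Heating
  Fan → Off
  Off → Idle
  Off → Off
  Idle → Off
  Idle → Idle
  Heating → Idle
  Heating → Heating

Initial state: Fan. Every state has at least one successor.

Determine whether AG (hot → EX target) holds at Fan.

Violated

States satisfying hot → EX target: ∅.
States satisfying AG (hot → EX target): ∅.
Fan is reachable from Fan and violates hot → EX target, so AG fails at Fan.
Fan ∉ Sat(AG (hot → EX target)).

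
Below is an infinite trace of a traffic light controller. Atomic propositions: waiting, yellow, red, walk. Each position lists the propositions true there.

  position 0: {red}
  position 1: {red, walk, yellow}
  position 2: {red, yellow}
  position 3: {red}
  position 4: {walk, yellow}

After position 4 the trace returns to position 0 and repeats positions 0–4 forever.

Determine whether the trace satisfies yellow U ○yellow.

Satisfied

Walking from position 0: ○yellow first holds at position 0, and yellow holds at every earlier position along the way, so yellow U ○yellow holds.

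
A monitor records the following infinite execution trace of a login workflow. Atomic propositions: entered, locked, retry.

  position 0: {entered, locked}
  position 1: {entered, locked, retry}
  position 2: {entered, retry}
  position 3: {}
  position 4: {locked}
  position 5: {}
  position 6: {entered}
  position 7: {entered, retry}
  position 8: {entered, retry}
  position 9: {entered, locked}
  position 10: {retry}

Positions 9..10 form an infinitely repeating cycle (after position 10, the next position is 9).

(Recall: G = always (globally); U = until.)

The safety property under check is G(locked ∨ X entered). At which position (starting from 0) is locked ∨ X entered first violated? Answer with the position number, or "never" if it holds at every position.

Check locked ∨ X entered at each position in order: 0 ✓, 1 ✓.
At position 2 the labels are {entered, retry} and the next position 3 has {}, so locked ∨ X entered is false there. This is the first violation.

2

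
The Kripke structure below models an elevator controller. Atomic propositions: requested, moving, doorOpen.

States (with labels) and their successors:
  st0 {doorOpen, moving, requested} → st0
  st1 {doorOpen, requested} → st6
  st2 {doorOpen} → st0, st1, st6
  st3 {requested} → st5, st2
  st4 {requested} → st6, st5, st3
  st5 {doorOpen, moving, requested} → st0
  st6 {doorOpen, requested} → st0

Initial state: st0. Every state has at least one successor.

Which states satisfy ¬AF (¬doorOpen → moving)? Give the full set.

States satisfying ¬doorOpen → moving: {st0, st1, st2, st5, st6}.
States satisfying AF (¬doorOpen → moving): {st0, st1, st2, st3, st4, st5, st6}.
States satisfying ¬AF (¬doorOpen → moving): ∅.

none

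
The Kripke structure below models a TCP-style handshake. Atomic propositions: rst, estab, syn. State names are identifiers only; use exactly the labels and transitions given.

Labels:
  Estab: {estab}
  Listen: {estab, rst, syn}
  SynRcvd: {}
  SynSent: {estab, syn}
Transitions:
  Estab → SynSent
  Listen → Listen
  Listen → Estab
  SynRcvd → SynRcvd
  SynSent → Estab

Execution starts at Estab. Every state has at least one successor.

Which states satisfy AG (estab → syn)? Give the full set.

{SynRcvd}

States satisfying estab → syn: {Listen, SynRcvd, SynSent}.
States satisfying AG (estab → syn): {SynRcvd}.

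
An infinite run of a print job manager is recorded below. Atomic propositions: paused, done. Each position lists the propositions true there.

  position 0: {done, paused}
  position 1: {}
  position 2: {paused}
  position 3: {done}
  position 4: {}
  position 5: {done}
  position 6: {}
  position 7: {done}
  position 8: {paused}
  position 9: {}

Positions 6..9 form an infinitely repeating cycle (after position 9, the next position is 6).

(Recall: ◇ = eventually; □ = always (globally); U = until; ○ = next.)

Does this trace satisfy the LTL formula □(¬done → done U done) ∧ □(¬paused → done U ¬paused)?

¬done → done U done must hold at every position from 0 onward. It fails at position 1, so □(¬done → done U done) is false.
Positions where ¬done holds: 1, 2, 4, 6, 8, 9.
Check done U done at each: 1→fails, 2→fails, 4→fails, 6→fails, 8→fails, 9→fails.
¬paused → done U ¬paused holds at every position 0..9, and those are all positions ever visited, so □(¬paused → done U ¬paused) holds.
Positions where ¬paused holds: 1, 3, 4, 5, 6, 7, 9.
Check done U ¬paused at each: 1→ok, 3→ok, 4→ok, 5→ok, 6→ok, 7→ok, 9→ok.
At position 0: □(¬done → done U done) is false; □(¬paused → done U ¬paused) is true; so □(¬done → done U done) ∧ □(¬paused → done U ¬paused) is false.

Violated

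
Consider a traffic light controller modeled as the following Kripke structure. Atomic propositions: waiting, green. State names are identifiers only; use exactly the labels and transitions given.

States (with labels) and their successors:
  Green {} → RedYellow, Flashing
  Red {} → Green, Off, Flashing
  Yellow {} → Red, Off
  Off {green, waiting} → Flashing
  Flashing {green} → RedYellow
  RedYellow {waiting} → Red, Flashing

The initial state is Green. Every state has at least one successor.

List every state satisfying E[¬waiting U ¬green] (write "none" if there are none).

{Green, Red, Yellow, Flashing, RedYellow}

States satisfying ¬waiting: {Green, Red, Yellow, Flashing}.
States satisfying ¬green: {Green, Red, Yellow, RedYellow}.
States satisfying E[¬waiting U ¬green]: {Green, Red, Yellow, Flashing, RedYellow}.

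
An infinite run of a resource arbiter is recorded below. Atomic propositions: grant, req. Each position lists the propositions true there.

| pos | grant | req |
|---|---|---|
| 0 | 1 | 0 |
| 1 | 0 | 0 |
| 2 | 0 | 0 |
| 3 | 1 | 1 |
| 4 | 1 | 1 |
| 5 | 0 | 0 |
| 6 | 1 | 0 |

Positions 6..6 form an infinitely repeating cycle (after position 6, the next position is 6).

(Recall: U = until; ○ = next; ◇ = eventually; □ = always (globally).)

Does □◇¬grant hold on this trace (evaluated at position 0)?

Violated

◇¬grant must hold at every position from 0 onward. It fails at position 6, so □◇¬grant is false.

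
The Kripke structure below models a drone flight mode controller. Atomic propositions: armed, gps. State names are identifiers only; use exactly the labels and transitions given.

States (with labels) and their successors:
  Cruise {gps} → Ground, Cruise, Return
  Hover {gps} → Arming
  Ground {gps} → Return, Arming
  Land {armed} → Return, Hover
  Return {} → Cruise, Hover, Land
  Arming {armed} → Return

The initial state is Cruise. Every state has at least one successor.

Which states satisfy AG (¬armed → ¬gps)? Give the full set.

none

States satisfying ¬armed → ¬gps: {Land, Return, Arming}.
States satisfying AG (¬armed → ¬gps): ∅.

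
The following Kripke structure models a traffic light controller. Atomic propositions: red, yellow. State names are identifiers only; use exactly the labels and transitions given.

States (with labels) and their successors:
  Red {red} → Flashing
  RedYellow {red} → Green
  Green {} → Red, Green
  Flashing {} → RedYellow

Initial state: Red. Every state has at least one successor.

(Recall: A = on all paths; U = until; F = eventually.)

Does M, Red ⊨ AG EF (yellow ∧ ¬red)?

No

States satisfying EF (yellow ∧ ¬red): ∅.
States satisfying AG EF (yellow ∧ ¬red): ∅.
Flashing is reachable from Red and violates EF (yellow ∧ ¬red), so AG fails at Red.
Red ∉ Sat(AG EF (yellow ∧ ¬red)).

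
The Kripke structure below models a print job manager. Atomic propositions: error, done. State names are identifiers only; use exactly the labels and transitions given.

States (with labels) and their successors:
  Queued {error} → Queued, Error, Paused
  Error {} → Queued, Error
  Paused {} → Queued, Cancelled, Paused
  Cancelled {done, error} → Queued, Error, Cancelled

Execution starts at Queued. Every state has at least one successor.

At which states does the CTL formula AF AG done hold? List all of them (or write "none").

none

States satisfying AG done: ∅.
States satisfying AF AG done: ∅.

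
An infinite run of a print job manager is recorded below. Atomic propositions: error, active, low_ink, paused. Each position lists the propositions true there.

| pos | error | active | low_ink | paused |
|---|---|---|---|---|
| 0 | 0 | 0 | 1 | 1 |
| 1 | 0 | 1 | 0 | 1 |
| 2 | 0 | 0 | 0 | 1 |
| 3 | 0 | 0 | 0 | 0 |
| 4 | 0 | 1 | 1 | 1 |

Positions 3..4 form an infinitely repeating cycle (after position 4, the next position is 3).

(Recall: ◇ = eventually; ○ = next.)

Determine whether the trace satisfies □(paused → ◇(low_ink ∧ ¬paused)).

paused → ◇(low_ink ∧ ¬paused) must hold at every position from 0 onward. It fails at position 0, so □(paused → ◇(low_ink ∧ ¬paused)) is false.
Positions where paused holds: 0, 1, 2, 4.
Check ◇(low_ink ∧ ¬paused) at each: 0→fails, 1→fails, 2→fails, 4→fails.

No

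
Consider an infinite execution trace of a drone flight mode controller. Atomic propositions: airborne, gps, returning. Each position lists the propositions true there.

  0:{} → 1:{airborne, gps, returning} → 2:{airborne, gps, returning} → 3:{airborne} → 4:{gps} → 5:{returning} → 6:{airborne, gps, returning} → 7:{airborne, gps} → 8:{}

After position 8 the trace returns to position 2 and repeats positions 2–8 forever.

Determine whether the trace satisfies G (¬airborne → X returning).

Holds

¬airborne → X returning holds at every position 0..8, and those are all positions ever visited, so G (¬airborne → X returning) holds.
Positions where ¬airborne holds: 0, 4, 5, 8.
Check X returning at each: 0→ok, 4→ok, 5→ok, 8→ok.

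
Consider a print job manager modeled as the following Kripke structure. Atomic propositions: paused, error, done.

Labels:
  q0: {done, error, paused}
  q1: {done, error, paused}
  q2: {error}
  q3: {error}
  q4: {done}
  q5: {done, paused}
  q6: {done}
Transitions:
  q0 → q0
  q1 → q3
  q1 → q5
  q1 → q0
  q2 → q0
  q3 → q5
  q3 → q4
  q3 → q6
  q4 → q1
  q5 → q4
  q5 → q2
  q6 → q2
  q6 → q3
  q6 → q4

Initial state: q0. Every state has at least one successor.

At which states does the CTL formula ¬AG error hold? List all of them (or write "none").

States satisfying error: {q0, q1, q2, q3}.
States satisfying AG error: {q0, q2}.
States satisfying ¬AG error: {q1, q3, q4, q5, q6}.

{q1, q3, q4, q5, q6}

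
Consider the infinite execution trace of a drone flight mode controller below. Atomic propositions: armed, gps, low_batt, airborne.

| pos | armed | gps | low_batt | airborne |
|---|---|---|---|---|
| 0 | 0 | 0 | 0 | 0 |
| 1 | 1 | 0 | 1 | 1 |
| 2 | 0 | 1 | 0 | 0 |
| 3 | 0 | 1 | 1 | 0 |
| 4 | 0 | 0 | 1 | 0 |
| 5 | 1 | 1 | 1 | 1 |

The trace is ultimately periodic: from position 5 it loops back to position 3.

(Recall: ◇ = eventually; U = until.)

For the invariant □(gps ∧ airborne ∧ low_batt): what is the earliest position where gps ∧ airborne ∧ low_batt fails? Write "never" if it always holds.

At position 0 the labels are {}, so gps ∧ airborne ∧ low_batt is false there. This is the first violation.

0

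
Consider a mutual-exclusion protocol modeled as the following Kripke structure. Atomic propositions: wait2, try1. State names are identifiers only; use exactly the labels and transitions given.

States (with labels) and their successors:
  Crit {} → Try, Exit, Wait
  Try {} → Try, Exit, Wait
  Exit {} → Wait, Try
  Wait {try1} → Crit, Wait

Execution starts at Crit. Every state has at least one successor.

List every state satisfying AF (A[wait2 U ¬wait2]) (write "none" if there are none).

{Crit, Try, Exit, Wait}

States satisfying A[wait2 U ¬wait2]: {Crit, Try, Exit, Wait}.
States satisfying AF (A[wait2 U ¬wait2]): {Crit, Try, Exit, Wait}.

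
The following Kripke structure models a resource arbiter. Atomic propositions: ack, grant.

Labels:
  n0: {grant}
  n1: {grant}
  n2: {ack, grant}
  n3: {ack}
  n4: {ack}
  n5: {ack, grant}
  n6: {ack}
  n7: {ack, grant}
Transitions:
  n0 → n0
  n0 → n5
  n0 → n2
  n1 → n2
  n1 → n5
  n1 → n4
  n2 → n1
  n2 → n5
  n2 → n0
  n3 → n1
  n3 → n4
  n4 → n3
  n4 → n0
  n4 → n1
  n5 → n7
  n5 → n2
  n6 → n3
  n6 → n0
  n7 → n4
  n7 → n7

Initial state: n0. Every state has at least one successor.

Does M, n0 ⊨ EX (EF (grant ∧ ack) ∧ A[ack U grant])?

Holds

States satisfying EF (grant ∧ ack) ∧ A[ack U grant]: {n0, n1, n2, n5, n7}.
States satisfying EX (EF (grant ∧ ack) ∧ A[ack U grant]): {n0, n1, n2, n3, n4, n5, n6, n7}.
n0 ∈ Sat(EX (EF (grant ∧ ack) ∧ A[ack U grant])).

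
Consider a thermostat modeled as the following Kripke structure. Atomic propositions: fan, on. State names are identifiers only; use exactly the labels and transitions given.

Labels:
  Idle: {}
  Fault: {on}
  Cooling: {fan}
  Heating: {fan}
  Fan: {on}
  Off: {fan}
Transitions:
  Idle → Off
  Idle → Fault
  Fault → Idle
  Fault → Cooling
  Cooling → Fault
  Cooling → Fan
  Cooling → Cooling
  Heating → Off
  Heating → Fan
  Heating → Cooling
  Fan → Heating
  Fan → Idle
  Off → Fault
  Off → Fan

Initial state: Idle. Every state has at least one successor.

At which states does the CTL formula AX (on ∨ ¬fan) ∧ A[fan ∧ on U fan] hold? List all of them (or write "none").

States satisfying on ∨ ¬fan: {Idle, Fault, Fan}.
States satisfying AX (on ∨ ¬fan): {Off}.
States satisfying fan ∧ on: ∅.
States satisfying fan: {Cooling, Heating, Off}.
States satisfying A[fan ∧ on U fan]: {Cooling, Heating, Off}.
States satisfying AX (on ∨ ¬fan) ∧ A[fan ∧ on U fan]: {Off}.

{Off}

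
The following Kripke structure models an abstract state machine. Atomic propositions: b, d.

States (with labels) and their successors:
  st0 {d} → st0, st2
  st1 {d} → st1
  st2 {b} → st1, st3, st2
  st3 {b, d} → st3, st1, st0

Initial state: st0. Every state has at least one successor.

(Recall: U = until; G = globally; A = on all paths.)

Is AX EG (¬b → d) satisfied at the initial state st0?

Satisfied

States satisfying EG (¬b → d): {st0, st1, st2, st3}.
States satisfying AX EG (¬b → d): {st0, st1, st2, st3}.
st0 ∈ Sat(AX EG (¬b → d)).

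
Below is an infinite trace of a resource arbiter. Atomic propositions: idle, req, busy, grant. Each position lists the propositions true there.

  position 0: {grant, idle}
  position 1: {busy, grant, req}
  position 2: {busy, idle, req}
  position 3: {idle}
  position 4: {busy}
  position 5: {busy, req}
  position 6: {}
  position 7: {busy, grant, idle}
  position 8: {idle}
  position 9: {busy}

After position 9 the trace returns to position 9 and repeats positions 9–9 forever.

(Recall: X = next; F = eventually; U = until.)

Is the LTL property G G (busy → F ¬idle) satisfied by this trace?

Yes

G (busy → F ¬idle) holds at every position 0..9, and those are all positions ever visited, so G G (busy → F ¬idle) holds.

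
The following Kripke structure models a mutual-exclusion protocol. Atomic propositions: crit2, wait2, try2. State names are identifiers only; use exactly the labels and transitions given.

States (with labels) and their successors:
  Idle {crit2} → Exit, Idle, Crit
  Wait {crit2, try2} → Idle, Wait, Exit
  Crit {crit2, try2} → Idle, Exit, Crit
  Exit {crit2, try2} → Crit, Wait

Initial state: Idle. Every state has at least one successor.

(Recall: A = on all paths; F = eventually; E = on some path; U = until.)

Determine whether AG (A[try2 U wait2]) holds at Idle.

Violated

States satisfying A[try2 U wait2]: ∅.
States satisfying AG (A[try2 U wait2]): ∅.
Crit is reachable from Idle and violates A[try2 U wait2], so AG fails at Idle.
Idle ∉ Sat(AG (A[try2 U wait2])).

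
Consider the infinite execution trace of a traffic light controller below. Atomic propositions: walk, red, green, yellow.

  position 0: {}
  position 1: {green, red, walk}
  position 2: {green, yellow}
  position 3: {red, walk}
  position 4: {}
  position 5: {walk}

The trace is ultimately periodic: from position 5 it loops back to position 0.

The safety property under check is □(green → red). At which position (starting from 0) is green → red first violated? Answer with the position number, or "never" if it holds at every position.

2

Check green → red at each position in order: 0 ✓, 1 ✓.
At position 2 the labels are {green, yellow}, so green → red is false there. This is the first violation.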